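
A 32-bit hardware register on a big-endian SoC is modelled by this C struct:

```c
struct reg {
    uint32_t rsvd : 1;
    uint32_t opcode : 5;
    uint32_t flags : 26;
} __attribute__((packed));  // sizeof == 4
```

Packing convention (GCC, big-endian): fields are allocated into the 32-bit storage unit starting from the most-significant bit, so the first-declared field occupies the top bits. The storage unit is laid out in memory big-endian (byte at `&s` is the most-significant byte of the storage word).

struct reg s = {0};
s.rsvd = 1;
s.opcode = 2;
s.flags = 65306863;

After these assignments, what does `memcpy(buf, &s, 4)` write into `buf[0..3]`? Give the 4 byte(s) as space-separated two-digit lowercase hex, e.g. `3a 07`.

rsvd (1b) val=1 bits=0x1 at bit 31: 0x80000000
opcode (5b) val=2 bits=0x2 at bit 26: 0x88000000
flags (26b) val=65306863 bits=0x3e480ef at bit 0: 0x8be480ef
word = 0x8be480ef → big-endian bytes:
  [0]=0x8b  [1]=0xe4  [2]=0x80  [3]=0xef

8b e4 80 ef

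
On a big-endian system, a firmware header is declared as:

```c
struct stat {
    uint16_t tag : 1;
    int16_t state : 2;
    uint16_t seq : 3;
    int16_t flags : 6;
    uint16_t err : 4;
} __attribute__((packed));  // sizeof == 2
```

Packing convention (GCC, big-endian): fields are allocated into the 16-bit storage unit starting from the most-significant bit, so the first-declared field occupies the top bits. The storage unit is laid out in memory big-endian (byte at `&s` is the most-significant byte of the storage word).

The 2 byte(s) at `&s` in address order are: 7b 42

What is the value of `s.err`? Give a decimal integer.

[0]=0x7b [1]=0x42 (big-endian) → word 0x7b42
tag:1 @ bit 15 → (0x7b42>>15)&0x1 = 0x0
state:2 @ bit 13 → (0x7b42>>13)&0x3 = 0x3
seq:3 @ bit 10 → (0x7b42>>10)&0x7 = 0x6
flags:6 @ bit 4 → (0x7b42>>4)&0x3f = 0x34
err:4 @ bit 0 → (0x7b42>>0)&0xf = 0x2  ←

2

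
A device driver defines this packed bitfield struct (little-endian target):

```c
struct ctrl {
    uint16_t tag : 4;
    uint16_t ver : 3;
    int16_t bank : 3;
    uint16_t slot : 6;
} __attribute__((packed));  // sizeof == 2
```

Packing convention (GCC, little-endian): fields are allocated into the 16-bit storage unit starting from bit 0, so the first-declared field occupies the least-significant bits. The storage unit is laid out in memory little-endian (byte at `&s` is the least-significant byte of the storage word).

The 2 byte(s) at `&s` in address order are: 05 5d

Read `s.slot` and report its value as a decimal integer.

23

[0]=0x05 [1]=0x5d (little-endian) → word 0x5d05
tag:4 @ bit 0 → (0x5d05>>0)&0xf = 0x5
ver:3 @ bit 4 → (0x5d05>>4)&0x7 = 0x0
bank:3 @ bit 7 → (0x5d05>>7)&0x7 = 0x2
slot:6 @ bit 10 → (0x5d05>>10)&0x3f = 0x17  ←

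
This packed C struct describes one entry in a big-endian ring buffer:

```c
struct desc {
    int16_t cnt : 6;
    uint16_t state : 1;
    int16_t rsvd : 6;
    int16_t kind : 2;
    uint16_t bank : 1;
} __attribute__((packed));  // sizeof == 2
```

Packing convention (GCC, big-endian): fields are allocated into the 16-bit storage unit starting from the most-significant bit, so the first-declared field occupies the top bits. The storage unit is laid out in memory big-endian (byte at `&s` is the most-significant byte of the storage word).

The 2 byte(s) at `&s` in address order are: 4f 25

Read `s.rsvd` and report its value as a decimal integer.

-28

[0]=0x4f [1]=0x25 (big-endian) → word 0x4f25
cnt [10+:6] = (word>>10) & 0x3f = 19
state [9+:1] = (word>>9) & 0x1 = 1
rsvd [3+:6] = (word>>3) & 0x3f = 36  ←
kind [1+:2] = (word>>1) & 0x3 = 2
bank [0+:1] = (word>>0) & 0x1 = 1
rsvd signed 6b, MSB=1: 36 - 64 = -28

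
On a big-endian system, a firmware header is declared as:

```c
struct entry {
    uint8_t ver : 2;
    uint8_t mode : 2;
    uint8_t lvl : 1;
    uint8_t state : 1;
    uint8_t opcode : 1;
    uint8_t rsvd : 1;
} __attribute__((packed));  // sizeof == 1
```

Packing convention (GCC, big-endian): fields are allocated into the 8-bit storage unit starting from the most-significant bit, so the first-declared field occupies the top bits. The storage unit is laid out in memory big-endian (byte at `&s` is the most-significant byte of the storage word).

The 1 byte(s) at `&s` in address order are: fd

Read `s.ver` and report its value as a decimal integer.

[0]=0xfd (big-endian) → word 0xfd
ver:2 @ bit 6 → (0xfd>>6)&0x3 = 0x3  ←
mode:2 @ bit 4 → (0xfd>>4)&0x3 = 0x3
lvl:1 @ bit 3 → (0xfd>>3)&0x1 = 0x1
state:1 @ bit 2 → (0xfd>>2)&0x1 = 0x1
opcode:1 @ bit 1 → (0xfd>>1)&0x1 = 0x0
rsvd:1 @ bit 0 → (0xfd>>0)&0x1 = 0x1

3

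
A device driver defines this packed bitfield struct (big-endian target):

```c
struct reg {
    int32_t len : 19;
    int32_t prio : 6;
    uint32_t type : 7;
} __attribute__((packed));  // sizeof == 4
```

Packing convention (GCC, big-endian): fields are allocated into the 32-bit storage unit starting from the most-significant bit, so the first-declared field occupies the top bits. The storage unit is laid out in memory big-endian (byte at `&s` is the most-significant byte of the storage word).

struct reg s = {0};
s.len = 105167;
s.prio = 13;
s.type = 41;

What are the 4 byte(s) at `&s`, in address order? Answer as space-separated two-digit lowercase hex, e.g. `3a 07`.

len:19 = 105167 → 0x19acf << 13 → word 0x3359e000
prio:6 = 13 → 0xd << 7 → word 0x3359e680
type:7 = 41 → 0x29 << 0 → word 0x3359e6a9
word = 0x3359e6a9 → big-endian bytes:
  [0]=0x33  [1]=0x59  [2]=0xe6  [3]=0xa9

33 59 e6 a9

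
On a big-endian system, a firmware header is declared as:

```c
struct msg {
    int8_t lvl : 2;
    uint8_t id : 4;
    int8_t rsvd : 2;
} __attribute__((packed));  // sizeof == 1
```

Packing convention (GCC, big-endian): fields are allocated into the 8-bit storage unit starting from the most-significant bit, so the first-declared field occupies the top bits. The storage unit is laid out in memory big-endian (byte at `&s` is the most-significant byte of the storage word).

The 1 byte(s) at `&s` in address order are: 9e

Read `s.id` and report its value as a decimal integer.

7

[0]=0x9e (big-endian) → word 0x9e
lvl:2 @ bit 6 → (0x9e>>6)&0x3 = 0x2
id:4 @ bit 2 → (0x9e>>2)&0xf = 0x7  ←
rsvd:2 @ bit 0 → (0x9e>>0)&0x3 = 0x2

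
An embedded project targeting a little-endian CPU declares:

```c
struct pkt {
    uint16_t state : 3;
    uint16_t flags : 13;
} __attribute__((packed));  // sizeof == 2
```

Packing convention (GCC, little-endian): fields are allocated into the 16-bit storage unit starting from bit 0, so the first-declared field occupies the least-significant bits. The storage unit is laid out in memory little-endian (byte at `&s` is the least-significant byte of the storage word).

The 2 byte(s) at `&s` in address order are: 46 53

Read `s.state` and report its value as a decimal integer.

[0]=0x46 [1]=0x53 (little-endian) → word 0x5346
state [0+:3] = (word>>0) & 0x7 = 6  ←
flags [3+:13] = (word>>3) & 0x1fff = 2664

6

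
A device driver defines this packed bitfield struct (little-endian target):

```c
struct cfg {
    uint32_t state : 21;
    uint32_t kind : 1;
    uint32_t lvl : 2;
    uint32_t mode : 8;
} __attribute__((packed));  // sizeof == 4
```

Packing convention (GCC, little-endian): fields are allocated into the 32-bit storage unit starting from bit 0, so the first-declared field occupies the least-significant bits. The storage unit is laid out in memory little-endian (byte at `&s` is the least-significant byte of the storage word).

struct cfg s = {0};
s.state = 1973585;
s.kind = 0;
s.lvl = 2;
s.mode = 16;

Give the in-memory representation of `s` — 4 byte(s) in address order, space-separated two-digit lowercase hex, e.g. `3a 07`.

51 1d 9e 10

[0+:21] state=1973585 & 0x1fffff = 0x1e1d51; word=0x001e1d51
[21+:1] kind=0 & 0x1 = 0x0; word=0x001e1d51
[22+:2] lvl=2 & 0x3 = 0x2; word=0x009e1d51
[24+:8] mode=16 & 0xff = 0x10; word=0x109e1d51
word = 0x109e1d51 → little-endian bytes:
  [0]=0x51  [1]=0x1d  [2]=0x9e  [3]=0x10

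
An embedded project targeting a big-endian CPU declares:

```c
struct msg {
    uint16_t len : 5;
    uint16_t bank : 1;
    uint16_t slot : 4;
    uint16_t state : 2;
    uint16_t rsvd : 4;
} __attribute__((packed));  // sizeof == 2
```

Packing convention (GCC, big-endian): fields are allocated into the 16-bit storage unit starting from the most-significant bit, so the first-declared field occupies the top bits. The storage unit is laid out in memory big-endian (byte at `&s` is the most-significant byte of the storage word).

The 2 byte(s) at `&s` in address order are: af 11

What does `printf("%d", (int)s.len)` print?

[0]=0xaf [1]=0x11 (big-endian) → word 0xaf11
len:5 @ bit 11 → (0xaf11>>11)&0x1f = 0x15  ←
bank:1 @ bit 10 → (0xaf11>>10)&0x1 = 0x1
slot:4 @ bit 6 → (0xaf11>>6)&0xf = 0xc
state:2 @ bit 4 → (0xaf11>>4)&0x3 = 0x1
rsvd:4 @ bit 0 → (0xaf11>>0)&0xf = 0x1

21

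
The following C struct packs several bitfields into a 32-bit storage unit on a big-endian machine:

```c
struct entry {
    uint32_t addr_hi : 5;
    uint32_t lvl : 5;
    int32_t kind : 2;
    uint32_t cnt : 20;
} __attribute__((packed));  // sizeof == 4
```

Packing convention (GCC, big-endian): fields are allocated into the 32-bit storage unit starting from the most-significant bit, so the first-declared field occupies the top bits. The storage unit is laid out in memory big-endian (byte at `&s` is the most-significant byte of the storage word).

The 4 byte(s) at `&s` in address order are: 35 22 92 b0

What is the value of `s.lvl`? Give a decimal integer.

20

[0]=0x35 [1]=0x22 [2]=0x92 [3]=0xb0 (big-endian) → word 0x352292b0
addr_hi:5 @ bit 27 → (0x352292b0>>27)&0x1f = 0x6
lvl:5 @ bit 22 → (0x352292b0>>22)&0x1f = 0x14  ←
kind:2 @ bit 20 → (0x352292b0>>20)&0x3 = 0x2
cnt:20 @ bit 0 → (0x352292b0>>0)&0xfffff = 0x292b0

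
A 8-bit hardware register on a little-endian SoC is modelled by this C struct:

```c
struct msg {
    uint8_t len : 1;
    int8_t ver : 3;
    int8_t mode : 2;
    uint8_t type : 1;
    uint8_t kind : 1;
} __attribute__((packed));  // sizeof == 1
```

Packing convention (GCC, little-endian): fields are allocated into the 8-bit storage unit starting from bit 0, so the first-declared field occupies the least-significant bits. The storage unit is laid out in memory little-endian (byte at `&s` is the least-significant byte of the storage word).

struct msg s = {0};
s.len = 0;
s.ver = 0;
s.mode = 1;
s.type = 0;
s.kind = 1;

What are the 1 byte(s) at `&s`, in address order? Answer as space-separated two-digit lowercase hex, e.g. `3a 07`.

[0+:1] len=0 & 0x1 = 0x0; word=0x00
[1+:3] ver=0 & 0x7 = 0x0; word=0x00
[4+:2] mode=1 & 0x3 = 0x1; word=0x10
[6+:1] type=0 & 0x1 = 0x0; word=0x10
[7+:1] kind=1 & 0x1 = 0x1; word=0x90
word = 0x90 → little-endian bytes:
  [0]=0x90

90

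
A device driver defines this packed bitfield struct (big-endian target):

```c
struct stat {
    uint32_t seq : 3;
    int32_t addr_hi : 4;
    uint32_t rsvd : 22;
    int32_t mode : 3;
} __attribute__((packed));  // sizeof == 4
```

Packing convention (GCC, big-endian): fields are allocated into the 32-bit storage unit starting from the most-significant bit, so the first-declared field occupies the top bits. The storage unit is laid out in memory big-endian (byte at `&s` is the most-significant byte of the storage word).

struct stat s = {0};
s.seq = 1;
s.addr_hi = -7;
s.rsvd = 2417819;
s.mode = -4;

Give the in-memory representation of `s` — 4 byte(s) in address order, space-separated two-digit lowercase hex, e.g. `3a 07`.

33 27 24 dc

[29+:3] seq=1 & 0x7 = 0x1; word=0x20000000
[25+:4] addr_hi=-7 & 0xf = 0x9; word=0x32000000
[3+:22] rsvd=2417819 & 0x3fffff = 0x24e49b; word=0x332724d8
[0+:3] mode=-4 & 0x7 = 0x4; word=0x332724dc
word = 0x332724dc → big-endian bytes:
  [0]=0x33  [1]=0x27  [2]=0x24  [3]=0xdc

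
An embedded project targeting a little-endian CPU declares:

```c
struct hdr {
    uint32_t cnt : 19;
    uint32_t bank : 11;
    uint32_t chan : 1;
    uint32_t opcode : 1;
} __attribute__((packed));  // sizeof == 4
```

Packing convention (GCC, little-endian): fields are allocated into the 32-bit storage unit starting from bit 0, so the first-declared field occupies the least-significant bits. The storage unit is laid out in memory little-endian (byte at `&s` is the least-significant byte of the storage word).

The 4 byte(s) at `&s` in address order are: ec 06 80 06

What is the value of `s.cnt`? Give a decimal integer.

1772

[0]=0xec [1]=0x06 [2]=0x80 [3]=0x06 (little-endian) → word 0x068006ec
cnt [0+:19] = (word>>0) & 0x7ffff = 1772  ←
bank [19+:11] = (word>>19) & 0x7ff = 208
chan [30+:1] = (word>>30) & 0x1 = 0
opcode [31+:1] = (word>>31) & 0x1 = 0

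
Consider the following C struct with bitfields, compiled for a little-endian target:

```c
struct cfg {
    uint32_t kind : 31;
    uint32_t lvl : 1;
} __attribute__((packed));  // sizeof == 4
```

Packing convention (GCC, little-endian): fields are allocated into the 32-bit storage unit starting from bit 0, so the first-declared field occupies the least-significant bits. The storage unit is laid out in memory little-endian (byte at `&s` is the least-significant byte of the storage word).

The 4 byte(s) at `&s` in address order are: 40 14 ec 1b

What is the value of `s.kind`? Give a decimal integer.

468456512

[0]=0x40 [1]=0x14 [2]=0xec [3]=0x1b (little-endian) → word 0x1bec1440
kind:31 @ bit 0 → (0x1bec1440>>0)&0x7fffffff = 0x1bec1440  ←
lvl:1 @ bit 31 → (0x1bec1440>>31)&0x1 = 0x0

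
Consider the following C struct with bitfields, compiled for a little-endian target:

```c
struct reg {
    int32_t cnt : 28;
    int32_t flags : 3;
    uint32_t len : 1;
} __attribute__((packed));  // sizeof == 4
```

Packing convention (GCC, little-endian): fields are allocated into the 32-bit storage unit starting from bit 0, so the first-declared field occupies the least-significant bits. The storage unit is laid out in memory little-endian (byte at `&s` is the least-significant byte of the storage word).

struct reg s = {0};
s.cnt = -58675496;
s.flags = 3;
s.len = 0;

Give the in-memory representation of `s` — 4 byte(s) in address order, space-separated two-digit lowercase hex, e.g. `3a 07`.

cnt (28b) val=-58675496 bits=0xc80aed8 at bit 0: 0x0c80aed8
flags (3b) val=3 bits=0x3 at bit 28: 0x3c80aed8
len (1b) val=0 bits=0x0 at bit 31: 0x3c80aed8
word = 0x3c80aed8 → little-endian bytes:
  [0]=0xd8  [1]=0xae  [2]=0x80  [3]=0x3c

d8 ae 80 3c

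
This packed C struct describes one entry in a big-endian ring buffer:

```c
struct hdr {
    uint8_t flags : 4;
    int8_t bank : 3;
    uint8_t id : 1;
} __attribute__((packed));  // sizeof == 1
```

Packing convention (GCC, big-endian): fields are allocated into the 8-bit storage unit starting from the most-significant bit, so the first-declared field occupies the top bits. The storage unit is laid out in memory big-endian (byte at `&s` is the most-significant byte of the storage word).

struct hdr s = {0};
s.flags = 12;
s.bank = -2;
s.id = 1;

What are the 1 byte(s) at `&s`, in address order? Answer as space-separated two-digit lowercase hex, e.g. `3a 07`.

cd

flags:4 = 12 → 0xc << 4 → word 0xc0
bank:3 = -2 → 0x6 << 1 → word 0xcc
id:1 = 1 → 0x1 << 0 → word 0xcd
word = 0xcd → big-endian bytes:
  [0]=0xcd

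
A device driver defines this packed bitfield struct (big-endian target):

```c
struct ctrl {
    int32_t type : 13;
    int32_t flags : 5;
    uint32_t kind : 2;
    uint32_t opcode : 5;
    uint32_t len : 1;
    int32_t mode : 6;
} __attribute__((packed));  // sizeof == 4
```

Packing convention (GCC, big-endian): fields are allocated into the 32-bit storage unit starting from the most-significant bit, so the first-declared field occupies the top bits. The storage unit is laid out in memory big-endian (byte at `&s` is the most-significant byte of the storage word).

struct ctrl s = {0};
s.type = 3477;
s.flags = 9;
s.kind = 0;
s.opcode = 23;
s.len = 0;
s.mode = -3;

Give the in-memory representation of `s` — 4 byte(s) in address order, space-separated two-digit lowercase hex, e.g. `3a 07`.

6c aa 4b bd

[19+:13] type=3477 & 0x1fff = 0xd95; word=0x6ca80000
[14+:5] flags=9 & 0x1f = 0x9; word=0x6caa4000
[12+:2] kind=0 & 0x3 = 0x0; word=0x6caa4000
[7+:5] opcode=23 & 0x1f = 0x17; word=0x6caa4b80
[6+:1] len=0 & 0x1 = 0x0; word=0x6caa4b80
[0+:6] mode=-3 & 0x3f = 0x3d; word=0x6caa4bbd
word = 0x6caa4bbd → big-endian bytes:
  [0]=0x6c  [1]=0xaa  [2]=0x4b  [3]=0xbd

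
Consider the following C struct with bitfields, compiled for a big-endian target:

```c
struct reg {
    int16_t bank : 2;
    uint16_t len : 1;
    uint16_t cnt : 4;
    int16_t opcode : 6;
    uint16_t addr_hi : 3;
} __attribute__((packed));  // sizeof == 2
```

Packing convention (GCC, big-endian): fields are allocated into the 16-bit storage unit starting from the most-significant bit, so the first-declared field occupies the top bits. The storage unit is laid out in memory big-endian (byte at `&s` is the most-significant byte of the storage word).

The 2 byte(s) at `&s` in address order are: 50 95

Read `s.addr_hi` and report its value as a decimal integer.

[0]=0x50 [1]=0x95 (big-endian) → word 0x5095
bank:2 @ bit 14 → (0x5095>>14)&0x3 = 0x1
len:1 @ bit 13 → (0x5095>>13)&0x1 = 0x0
cnt:4 @ bit 9 → (0x5095>>9)&0xf = 0x8
opcode:6 @ bit 3 → (0x5095>>3)&0x3f = 0x12
addr_hi:3 @ bit 0 → (0x5095>>0)&0x7 = 0x5  ←

5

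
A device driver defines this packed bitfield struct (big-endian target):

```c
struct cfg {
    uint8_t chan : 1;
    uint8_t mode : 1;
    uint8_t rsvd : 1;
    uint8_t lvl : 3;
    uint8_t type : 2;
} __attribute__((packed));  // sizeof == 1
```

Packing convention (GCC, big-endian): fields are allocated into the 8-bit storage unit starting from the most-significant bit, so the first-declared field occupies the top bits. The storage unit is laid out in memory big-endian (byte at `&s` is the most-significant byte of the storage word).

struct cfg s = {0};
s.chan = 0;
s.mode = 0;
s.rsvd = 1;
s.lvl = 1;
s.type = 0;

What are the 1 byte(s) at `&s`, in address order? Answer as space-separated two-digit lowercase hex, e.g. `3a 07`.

24

[7+:1] chan=0 & 0x1 = 0x0; word=0x00
[6+:1] mode=0 & 0x1 = 0x0; word=0x00
[5+:1] rsvd=1 & 0x1 = 0x1; word=0x20
[2+:3] lvl=1 & 0x7 = 0x1; word=0x24
[0+:2] type=0 & 0x3 = 0x0; word=0x24
word = 0x24 → big-endian bytes:
  [0]=0x24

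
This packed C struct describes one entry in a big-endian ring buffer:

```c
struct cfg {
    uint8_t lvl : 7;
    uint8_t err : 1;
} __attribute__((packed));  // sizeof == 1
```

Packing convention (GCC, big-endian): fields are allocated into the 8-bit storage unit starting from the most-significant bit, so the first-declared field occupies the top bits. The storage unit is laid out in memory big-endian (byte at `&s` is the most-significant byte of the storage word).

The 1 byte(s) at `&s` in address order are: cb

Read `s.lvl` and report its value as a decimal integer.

101

[0]=0xcb (big-endian) → word 0xcb
lvl:7 @ bit 1 → (0xcb>>1)&0x7f = 0x65  ←
err:1 @ bit 0 → (0xcb>>0)&0x1 = 0x1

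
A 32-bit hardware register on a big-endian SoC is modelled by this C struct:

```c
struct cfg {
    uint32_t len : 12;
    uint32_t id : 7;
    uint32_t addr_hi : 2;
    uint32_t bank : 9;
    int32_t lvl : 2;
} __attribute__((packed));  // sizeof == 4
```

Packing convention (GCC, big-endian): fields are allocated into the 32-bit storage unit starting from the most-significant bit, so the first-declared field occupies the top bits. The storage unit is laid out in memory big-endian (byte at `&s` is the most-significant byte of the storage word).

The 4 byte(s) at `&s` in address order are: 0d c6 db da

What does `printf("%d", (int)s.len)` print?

[0]=0x0d [1]=0xc6 [2]=0xdb [3]=0xda (big-endian) → word 0x0dc6dbda
len [20+:12] = (word>>20) & 0xfff = 220  ←
id [13+:7] = (word>>13) & 0x7f = 54
addr_hi [11+:2] = (word>>11) & 0x3 = 3
bank [2+:9] = (word>>2) & 0x1ff = 246
lvl [0+:2] = (word>>0) & 0x3 = 2

220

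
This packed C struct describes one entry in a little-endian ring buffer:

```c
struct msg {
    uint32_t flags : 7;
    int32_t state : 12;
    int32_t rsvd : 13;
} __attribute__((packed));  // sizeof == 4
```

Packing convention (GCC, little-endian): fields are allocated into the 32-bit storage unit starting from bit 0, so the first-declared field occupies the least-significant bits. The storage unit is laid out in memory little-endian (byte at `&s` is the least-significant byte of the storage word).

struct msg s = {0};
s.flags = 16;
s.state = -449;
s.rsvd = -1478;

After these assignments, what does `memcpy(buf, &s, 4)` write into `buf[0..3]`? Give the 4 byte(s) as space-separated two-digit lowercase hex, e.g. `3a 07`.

90 1f d7 d1

[0+:7] flags=16 & 0x7f = 0x10; word=0x00000010
[7+:12] state=-449 & 0xfff = 0xe3f; word=0x00071f90
[19+:13] rsvd=-1478 & 0x1fff = 0x1a3a; word=0xd1d71f90
word = 0xd1d71f90 → little-endian bytes:
  [0]=0x90  [1]=0x1f  [2]=0xd7  [3]=0xd1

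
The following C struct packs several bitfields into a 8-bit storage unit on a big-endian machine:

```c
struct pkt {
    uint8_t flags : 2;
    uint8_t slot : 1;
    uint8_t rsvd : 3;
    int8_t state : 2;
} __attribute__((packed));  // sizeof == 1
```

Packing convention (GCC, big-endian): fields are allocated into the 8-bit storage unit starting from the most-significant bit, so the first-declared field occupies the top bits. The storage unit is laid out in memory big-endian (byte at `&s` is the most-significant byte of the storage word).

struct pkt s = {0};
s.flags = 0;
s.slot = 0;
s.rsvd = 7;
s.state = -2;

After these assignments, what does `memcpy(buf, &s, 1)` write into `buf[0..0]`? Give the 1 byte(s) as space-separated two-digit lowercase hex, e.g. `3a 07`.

[6+:2] flags=0 & 0x3 = 0x0; word=0x00
[5+:1] slot=0 & 0x1 = 0x0; word=0x00
[2+:3] rsvd=7 & 0x7 = 0x7; word=0x1c
[0+:2] state=-2 & 0x3 = 0x2; word=0x1e
word = 0x1e → big-endian bytes:
  [0]=0x1e

1e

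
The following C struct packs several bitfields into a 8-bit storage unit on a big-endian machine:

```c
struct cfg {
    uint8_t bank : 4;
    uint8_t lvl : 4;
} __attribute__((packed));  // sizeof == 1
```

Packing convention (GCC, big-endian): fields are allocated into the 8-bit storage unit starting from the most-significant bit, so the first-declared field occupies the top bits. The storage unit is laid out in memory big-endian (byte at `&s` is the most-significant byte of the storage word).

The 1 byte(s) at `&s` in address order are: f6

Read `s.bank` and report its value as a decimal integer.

[0]=0xf6 (big-endian) → word 0xf6
bank [4+:4] = (word>>4) & 0xf = 15  ←
lvl [0+:4] = (word>>0) & 0xf = 6

15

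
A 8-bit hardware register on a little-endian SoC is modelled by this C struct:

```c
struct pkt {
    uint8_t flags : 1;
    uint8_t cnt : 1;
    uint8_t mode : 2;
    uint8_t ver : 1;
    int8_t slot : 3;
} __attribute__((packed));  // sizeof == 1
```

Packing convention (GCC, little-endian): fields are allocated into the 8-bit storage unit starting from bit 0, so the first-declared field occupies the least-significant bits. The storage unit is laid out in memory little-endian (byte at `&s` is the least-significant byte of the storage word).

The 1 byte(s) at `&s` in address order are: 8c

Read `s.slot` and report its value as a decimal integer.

[0]=0x8c (little-endian) → word 0x8c
flags [0+:1] = (word>>0) & 0x1 = 0
cnt [1+:1] = (word>>1) & 0x1 = 0
mode [2+:2] = (word>>2) & 0x3 = 3
ver [4+:1] = (word>>4) & 0x1 = 0
slot [5+:3] = (word>>5) & 0x7 = 4  ←
slot signed 3b, MSB=1: 4 - 8 = -4

-4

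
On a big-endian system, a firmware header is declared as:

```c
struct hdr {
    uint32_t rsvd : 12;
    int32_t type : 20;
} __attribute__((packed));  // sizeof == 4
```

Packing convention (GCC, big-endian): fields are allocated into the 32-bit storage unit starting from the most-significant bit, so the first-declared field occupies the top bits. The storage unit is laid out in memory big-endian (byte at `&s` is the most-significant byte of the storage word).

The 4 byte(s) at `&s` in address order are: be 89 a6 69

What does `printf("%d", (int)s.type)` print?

[0]=0xbe [1]=0x89 [2]=0xa6 [3]=0x69 (big-endian) → word 0xbe89a669
rsvd [20+:12] = (word>>20) & 0xfff = 3048
type [0+:20] = (word>>0) & 0xfffff = 632425  ←
type signed 20b, MSB=1: 632425 - 1048576 = -416151

-416151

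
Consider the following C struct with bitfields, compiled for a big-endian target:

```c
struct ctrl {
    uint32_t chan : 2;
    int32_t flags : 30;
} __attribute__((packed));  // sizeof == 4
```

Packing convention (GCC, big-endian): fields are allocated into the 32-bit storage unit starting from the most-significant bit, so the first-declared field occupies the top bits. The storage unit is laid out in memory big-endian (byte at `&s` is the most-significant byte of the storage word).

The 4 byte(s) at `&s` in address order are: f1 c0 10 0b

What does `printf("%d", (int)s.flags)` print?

-239071221

[0]=0xf1 [1]=0xc0 [2]=0x10 [3]=0x0b (big-endian) → word 0xf1c0100b
chan [30+:2] = (word>>30) & 0x3 = 3
flags [0+:30] = (word>>0) & 0x3fffffff = 834670603  ←
flags signed 30b, MSB=1: 834670603 - 1073741824 = -239071221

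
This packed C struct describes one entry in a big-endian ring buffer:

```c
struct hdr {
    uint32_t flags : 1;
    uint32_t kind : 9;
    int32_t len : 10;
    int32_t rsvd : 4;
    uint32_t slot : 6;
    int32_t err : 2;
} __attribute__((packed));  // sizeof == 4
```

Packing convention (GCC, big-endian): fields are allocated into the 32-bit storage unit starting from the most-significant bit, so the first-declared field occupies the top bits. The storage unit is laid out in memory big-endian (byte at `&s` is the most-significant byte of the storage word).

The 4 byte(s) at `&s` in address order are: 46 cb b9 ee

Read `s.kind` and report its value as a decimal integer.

[0]=0x46 [1]=0xcb [2]=0xb9 [3]=0xee (big-endian) → word 0x46cbb9ee
flags:1 @ bit 31 → (0x46cbb9ee>>31)&0x1 = 0x0
kind:9 @ bit 22 → (0x46cbb9ee>>22)&0x1ff = 0x11b  ←
len:10 @ bit 12 → (0x46cbb9ee>>12)&0x3ff = 0xbb
rsvd:4 @ bit 8 → (0x46cbb9ee>>8)&0xf = 0x9
slot:6 @ bit 2 → (0x46cbb9ee>>2)&0x3f = 0x3b
err:2 @ bit 0 → (0x46cbb9ee>>0)&0x3 = 0x2

283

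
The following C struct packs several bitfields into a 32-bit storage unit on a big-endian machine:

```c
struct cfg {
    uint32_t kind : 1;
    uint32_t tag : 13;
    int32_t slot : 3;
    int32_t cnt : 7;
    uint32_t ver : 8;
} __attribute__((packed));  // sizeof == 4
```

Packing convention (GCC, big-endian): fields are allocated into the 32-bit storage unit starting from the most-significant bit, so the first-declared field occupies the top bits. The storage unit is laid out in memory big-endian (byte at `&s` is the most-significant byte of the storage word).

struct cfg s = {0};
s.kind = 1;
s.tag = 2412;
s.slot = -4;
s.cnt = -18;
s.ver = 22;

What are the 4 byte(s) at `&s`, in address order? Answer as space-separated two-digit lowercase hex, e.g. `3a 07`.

kind:1 = 1 → 0x1 << 31 → word 0x80000000
tag:13 = 2412 → 0x96c << 18 → word 0xa5b00000
slot:3 = -4 → 0x4 << 15 → word 0xa5b20000
cnt:7 = -18 → 0x6e << 8 → word 0xa5b26e00
ver:8 = 22 → 0x16 << 0 → word 0xa5b26e16
word = 0xa5b26e16 → big-endian bytes:
  [0]=0xa5  [1]=0xb2  [2]=0x6e  [3]=0x16

a5 b2 6e 16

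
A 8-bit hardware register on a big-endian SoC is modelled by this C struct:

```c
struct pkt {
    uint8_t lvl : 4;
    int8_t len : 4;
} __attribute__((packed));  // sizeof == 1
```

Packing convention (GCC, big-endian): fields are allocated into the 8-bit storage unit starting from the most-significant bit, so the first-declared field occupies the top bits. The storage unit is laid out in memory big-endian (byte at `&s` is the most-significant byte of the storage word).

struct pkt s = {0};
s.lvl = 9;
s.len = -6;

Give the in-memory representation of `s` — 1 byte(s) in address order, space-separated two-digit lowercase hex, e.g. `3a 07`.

9a

lvl (4b) val=9 bits=0x9 at bit 4: 0x90
len (4b) val=-6 bits=0xa at bit 0: 0x9a
word = 0x9a → big-endian bytes:
  [0]=0x9a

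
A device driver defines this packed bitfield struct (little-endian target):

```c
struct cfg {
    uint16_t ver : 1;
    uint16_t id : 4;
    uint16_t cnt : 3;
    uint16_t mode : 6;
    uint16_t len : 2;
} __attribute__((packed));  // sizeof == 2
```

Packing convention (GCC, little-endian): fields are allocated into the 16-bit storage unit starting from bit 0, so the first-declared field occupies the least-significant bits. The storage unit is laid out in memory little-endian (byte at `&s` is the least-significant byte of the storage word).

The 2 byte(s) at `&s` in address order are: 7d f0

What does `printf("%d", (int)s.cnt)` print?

3

[0]=0x7d [1]=0xf0 (little-endian) → word 0xf07d
ver [0+:1] = (word>>0) & 0x1 = 1
id [1+:4] = (word>>1) & 0xf = 14
cnt [5+:3] = (word>>5) & 0x7 = 3  ←
mode [8+:6] = (word>>8) & 0x3f = 48
len [14+:2] = (word>>14) & 0x3 = 3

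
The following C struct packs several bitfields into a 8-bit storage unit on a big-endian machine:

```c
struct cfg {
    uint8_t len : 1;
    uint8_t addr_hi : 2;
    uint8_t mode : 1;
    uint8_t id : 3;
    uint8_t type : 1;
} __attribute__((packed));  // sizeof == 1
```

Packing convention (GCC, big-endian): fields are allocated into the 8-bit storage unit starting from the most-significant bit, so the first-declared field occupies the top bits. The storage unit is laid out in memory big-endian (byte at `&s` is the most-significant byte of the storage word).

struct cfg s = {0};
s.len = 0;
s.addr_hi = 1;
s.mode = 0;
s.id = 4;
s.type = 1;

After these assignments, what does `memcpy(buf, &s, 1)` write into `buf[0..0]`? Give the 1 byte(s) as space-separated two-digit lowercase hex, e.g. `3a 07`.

29

len (1b) val=0 bits=0x0 at bit 7: 0x00
addr_hi (2b) val=1 bits=0x1 at bit 5: 0x20
mode (1b) val=0 bits=0x0 at bit 4: 0x20
id (3b) val=4 bits=0x4 at bit 1: 0x28
type (1b) val=1 bits=0x1 at bit 0: 0x29
word = 0x29 → big-endian bytes:
  [0]=0x29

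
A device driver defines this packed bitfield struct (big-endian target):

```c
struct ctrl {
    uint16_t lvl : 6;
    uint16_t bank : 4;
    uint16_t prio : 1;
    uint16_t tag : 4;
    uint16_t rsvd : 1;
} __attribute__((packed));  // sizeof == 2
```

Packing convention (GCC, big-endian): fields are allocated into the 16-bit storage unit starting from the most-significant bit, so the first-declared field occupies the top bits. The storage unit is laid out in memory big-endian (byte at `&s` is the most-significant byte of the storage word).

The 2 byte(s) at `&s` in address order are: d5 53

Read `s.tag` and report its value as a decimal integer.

[0]=0xd5 [1]=0x53 (big-endian) → word 0xd553
lvl [10+:6] = (word>>10) & 0x3f = 53
bank [6+:4] = (word>>6) & 0xf = 5
prio [5+:1] = (word>>5) & 0x1 = 0
tag [1+:4] = (word>>1) & 0xf = 9  ←
rsvd [0+:1] = (word>>0) & 0x1 = 1

9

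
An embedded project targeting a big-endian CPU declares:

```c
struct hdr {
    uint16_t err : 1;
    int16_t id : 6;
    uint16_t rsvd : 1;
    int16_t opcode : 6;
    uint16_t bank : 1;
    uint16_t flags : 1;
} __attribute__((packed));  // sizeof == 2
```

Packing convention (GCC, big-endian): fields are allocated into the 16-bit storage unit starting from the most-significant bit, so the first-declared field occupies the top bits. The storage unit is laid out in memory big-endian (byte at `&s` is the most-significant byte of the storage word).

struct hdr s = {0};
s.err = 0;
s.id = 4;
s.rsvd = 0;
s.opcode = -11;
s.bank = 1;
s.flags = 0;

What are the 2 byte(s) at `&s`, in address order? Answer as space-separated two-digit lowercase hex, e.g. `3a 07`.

err (1b) val=0 bits=0x0 at bit 15: 0x0000
id (6b) val=4 bits=0x4 at bit 9: 0x0800
rsvd (1b) val=0 bits=0x0 at bit 8: 0x0800
opcode (6b) val=-11 bits=0x35 at bit 2: 0x08d4
bank (1b) val=1 bits=0x1 at bit 1: 0x08d6
flags (1b) val=0 bits=0x0 at bit 0: 0x08d6
word = 0x08d6 → big-endian bytes:
  [0]=0x08  [1]=0xd6

08 d6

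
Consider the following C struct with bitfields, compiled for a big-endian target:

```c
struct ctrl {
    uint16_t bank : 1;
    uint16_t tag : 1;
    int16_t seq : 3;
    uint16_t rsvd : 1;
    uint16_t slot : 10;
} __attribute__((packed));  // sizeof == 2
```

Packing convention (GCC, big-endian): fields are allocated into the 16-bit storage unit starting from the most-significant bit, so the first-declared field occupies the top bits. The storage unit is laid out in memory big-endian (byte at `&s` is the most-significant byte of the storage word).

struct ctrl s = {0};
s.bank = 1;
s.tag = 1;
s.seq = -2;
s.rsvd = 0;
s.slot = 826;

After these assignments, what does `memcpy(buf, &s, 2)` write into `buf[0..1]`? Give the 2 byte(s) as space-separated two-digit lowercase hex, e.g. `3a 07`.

[15+:1] bank=1 & 0x1 = 0x1; word=0x8000
[14+:1] tag=1 & 0x1 = 0x1; word=0xc000
[11+:3] seq=-2 & 0x7 = 0x6; word=0xf000
[10+:1] rsvd=0 & 0x1 = 0x0; word=0xf000
[0+:10] slot=826 & 0x3ff = 0x33a; word=0xf33a
word = 0xf33a → big-endian bytes:
  [0]=0xf3  [1]=0x3a

f3 3a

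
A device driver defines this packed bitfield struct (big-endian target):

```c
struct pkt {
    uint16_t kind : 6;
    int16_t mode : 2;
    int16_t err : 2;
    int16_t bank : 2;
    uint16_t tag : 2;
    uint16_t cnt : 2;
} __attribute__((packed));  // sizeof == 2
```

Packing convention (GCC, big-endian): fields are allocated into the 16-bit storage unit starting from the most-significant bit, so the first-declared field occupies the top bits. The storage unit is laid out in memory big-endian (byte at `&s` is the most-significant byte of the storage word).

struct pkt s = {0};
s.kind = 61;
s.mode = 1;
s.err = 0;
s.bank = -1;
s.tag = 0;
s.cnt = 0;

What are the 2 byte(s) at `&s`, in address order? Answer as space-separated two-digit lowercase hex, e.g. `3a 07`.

[10+:6] kind=61 & 0x3f = 0x3d; word=0xf400
[8+:2] mode=1 & 0x3 = 0x1; word=0xf500
[6+:2] err=0 & 0x3 = 0x0; word=0xf500
[4+:2] bank=-1 & 0x3 = 0x3; word=0xf530
[2+:2] tag=0 & 0x3 = 0x0; word=0xf530
[0+:2] cnt=0 & 0x3 = 0x0; word=0xf530
word = 0xf530 → big-endian bytes:
  [0]=0xf5  [1]=0x30

f5 30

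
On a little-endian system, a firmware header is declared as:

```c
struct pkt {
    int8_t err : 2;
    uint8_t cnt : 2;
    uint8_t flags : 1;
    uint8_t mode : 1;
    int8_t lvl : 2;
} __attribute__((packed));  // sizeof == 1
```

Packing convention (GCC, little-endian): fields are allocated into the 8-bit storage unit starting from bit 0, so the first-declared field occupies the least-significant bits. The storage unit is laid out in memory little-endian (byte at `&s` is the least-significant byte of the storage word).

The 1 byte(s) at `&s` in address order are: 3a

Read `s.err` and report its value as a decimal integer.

-2

[0]=0x3a (little-endian) → word 0x3a
err:2 @ bit 0 → (0x3a>>0)&0x3 = 0x2  ←
cnt:2 @ bit 2 → (0x3a>>2)&0x3 = 0x2
flags:1 @ bit 4 → (0x3a>>4)&0x1 = 0x1
mode:1 @ bit 5 → (0x3a>>5)&0x1 = 0x1
lvl:2 @ bit 6 → (0x3a>>6)&0x3 = 0x0
err signed 2b, MSB=1: 2 - 4 = -2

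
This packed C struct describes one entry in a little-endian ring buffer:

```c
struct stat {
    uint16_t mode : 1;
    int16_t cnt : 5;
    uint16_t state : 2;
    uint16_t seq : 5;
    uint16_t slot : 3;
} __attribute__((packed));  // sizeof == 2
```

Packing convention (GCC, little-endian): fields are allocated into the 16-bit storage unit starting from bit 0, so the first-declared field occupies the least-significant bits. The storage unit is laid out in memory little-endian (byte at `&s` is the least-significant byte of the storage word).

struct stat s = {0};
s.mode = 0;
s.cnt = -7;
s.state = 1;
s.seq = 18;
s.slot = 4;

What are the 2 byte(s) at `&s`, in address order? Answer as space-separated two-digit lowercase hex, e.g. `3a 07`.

[0+:1] mode=0 & 0x1 = 0x0; word=0x0000
[1+:5] cnt=-7 & 0x1f = 0x19; word=0x0032
[6+:2] state=1 & 0x3 = 0x1; word=0x0072
[8+:5] seq=18 & 0x1f = 0x12; word=0x1272
[13+:3] slot=4 & 0x7 = 0x4; word=0x9272
word = 0x9272 → little-endian bytes:
  [0]=0x72  [1]=0x92

72 92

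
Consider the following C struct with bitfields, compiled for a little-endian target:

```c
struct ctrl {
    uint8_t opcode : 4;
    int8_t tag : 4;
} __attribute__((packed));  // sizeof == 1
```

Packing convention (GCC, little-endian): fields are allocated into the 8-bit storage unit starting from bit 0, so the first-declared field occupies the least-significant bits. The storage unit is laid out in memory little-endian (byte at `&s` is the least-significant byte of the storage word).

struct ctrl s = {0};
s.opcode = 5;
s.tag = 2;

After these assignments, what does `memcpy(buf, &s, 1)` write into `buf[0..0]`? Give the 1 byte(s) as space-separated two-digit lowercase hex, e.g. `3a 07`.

25

opcode:4 = 5 → 0x5 << 0 → word 0x05
tag:4 = 2 → 0x2 << 4 → word 0x25
word = 0x25 → little-endian bytes:
  [0]=0x25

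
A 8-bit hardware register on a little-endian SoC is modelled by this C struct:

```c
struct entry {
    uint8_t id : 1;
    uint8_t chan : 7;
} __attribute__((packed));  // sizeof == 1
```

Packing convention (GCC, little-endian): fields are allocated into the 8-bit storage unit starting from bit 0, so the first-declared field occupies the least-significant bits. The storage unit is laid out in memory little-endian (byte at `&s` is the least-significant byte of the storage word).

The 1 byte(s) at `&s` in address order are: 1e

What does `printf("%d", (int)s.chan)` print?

15

[0]=0x1e (little-endian) → word 0x1e
id [0+:1] = (word>>0) & 0x1 = 0
chan [1+:7] = (word>>1) & 0x7f = 15  ←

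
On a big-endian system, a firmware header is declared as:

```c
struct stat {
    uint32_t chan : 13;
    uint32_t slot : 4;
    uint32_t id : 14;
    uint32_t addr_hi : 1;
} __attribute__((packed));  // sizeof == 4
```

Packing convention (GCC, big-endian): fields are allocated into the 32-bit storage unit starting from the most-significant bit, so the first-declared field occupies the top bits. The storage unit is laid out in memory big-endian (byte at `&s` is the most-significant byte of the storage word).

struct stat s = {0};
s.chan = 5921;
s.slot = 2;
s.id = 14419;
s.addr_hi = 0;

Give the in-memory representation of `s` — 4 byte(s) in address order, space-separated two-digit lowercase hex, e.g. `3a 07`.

[19+:13] chan=5921 & 0x1fff = 0x1721; word=0xb9080000
[15+:4] slot=2 & 0xf = 0x2; word=0xb9090000
[1+:14] id=14419 & 0x3fff = 0x3853; word=0xb90970a6
[0+:1] addr_hi=0 & 0x1 = 0x0; word=0xb90970a6
word = 0xb90970a6 → big-endian bytes:
  [0]=0xb9  [1]=0x09  [2]=0x70  [3]=0xa6

b9 09 70 a6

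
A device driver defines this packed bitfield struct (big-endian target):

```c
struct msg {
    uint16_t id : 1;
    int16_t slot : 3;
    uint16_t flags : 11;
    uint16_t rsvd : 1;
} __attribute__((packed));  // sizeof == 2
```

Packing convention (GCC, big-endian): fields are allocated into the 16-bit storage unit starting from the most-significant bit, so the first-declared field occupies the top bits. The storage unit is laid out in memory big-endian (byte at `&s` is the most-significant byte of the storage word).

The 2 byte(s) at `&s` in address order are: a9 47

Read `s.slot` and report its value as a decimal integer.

[0]=0xa9 [1]=0x47 (big-endian) → word 0xa947
id [15+:1] = (word>>15) & 0x1 = 1
slot [12+:3] = (word>>12) & 0x7 = 2  ←
flags [1+:11] = (word>>1) & 0x7ff = 1187
rsvd [0+:1] = (word>>0) & 0x1 = 1
slot signed 3b, MSB=0: value = 2

2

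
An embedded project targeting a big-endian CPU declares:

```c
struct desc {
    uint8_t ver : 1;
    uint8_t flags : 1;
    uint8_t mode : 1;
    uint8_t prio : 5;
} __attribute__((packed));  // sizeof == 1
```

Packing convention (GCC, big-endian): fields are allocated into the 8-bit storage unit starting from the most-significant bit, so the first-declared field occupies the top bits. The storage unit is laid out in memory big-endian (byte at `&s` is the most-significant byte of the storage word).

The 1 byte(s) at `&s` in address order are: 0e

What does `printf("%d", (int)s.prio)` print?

[0]=0x0e (big-endian) → word 0x0e
ver:1 @ bit 7 → (0x0e>>7)&0x1 = 0x0
flags:1 @ bit 6 → (0x0e>>6)&0x1 = 0x0
mode:1 @ bit 5 → (0x0e>>5)&0x1 = 0x0
prio:5 @ bit 0 → (0x0e>>0)&0x1f = 0xe  ←

14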